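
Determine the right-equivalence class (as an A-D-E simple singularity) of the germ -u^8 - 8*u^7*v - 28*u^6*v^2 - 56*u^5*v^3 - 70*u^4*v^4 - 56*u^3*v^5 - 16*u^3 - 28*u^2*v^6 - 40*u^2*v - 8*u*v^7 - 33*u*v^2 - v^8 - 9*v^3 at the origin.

D9

The Hessian of f at 0 has rank 0. Corank 2; j^3 = -(u + v)*(4*u + 3*v)^2 has shape L^2 M (L != M), so D-series; mu = 9 gives D_9.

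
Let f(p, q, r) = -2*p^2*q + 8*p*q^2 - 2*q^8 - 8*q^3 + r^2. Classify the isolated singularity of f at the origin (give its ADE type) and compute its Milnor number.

The Hessian of f at 0 has rank 1. Corank 2; j^3 = -2*q*(p - 2*q)^2 has shape L^2 M (L != M), so D-series; mu = 9 gives D_9.

Type D_{9}, Milnor number mu = 9.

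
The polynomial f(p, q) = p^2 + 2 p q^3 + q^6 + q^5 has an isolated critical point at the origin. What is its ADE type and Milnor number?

Type A4, Milnor number mu = 4.

The Hessian of f at 0 has rank 1. Corank 1: A-series; mu = 4 gives A_4.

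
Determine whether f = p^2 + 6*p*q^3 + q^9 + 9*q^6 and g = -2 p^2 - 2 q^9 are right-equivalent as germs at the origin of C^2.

Yes.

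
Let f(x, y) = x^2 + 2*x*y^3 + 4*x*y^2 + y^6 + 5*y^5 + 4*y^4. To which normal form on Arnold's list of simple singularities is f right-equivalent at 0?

The Hessian of f at 0 is [[2, 0], [0, 0]] with rank 1, so corank 1. A Groebner basis of the Jacobian ideal J(f) in C{x,y} is {x + y^3 + 2*y^2, x^2, x*y - 2*x - 4*y^2}; counting standard monomials gives mu = 4. Corank 1: A-series; mu = 4 gives A_4.

A_{4}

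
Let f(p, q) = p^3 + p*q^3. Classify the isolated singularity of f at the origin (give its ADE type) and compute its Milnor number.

Type E_7, Milnor number mu = 7.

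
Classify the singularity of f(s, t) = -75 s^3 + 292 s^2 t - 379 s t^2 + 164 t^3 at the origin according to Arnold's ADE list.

D_4

The Hessian of f at 0 has rank 0. Corank 2; j^3 = -(3*s - 4*t)*(25*s^2 - 64*s*t + 41*t^2) splits into three distinct lines over C (the quadratic factor has nonzero discriminant), so D_4.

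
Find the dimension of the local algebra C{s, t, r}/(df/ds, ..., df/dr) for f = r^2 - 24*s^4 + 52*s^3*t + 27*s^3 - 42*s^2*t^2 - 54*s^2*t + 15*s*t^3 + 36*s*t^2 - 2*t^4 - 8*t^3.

The Hessian of f at 0 is [[0, 0, 0], [0, 0, 0], [0, 0, 2]] with rank 1, so corank 2. A Groebner basis of the Jacobian ideal J(f) in C{s,t,r} is {19683*s^2/4 - 6561*s*t + t^4 - 27*t^3/4 + 2187*t^2, s^3 - 189*s^2/2 + 126*s*t - t^3/6 - 42*t^2, s^2*t - 405*s^2/4 + 135*s*t - 11*t^3/36 - 45*t^2, -81*s^2 + s*t^2 + 108*s*t - 5*t^3/9 - 36*t^2, r}; counting standard monomials gives mu = 7. Corank 2; j^3 = (3*s - 2*t)^3 is a perfect cube, so E-series; the 4-jet and mu = 7 give E_7.

7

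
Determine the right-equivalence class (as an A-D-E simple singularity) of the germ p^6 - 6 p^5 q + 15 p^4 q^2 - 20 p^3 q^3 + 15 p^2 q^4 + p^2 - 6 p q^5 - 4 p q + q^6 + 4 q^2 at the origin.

The Hessian of f at 0 is [[2, -4], [-4, 8]] with rank 1, so corank 1. A Groebner basis of the Jacobian ideal J(f) in C{p,q} is {q^5, p - 2*q}; counting standard monomials gives mu = 5. Corank 1: A-series; mu = 5 gives A_5.

A_{5}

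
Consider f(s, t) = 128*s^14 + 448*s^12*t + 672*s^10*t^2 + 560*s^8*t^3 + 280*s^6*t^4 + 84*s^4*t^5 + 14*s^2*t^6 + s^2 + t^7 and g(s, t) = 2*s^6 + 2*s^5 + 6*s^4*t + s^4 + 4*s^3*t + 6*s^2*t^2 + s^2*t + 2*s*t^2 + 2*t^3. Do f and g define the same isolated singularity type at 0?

No.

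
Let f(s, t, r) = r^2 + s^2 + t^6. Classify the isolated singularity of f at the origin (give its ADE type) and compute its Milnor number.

Type A_{5}, Milnor number mu = 5.

The Hessian of f at 0 has rank 2. Corank 1: A-series; mu = 5 gives A_5.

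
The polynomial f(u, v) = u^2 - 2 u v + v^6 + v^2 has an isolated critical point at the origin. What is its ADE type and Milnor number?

Type A_{5}, Milnor number mu = 5.

The Hessian of f at 0 has rank 1. Corank 1: A-series; mu = 5 gives A_5.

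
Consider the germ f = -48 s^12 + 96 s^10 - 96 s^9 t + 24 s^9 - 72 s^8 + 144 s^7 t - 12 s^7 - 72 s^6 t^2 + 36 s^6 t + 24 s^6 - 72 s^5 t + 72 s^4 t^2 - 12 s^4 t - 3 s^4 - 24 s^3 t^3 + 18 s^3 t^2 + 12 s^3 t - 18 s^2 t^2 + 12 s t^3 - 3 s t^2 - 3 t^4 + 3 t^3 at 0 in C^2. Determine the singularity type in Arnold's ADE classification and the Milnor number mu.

The Hessian of f at 0 has rank 0. Corank 2; j^3 = -3*t^2*(s - t) has shape L^2 M (L != M), so D-series; mu = 5 gives D_5.

Type D5, Milnor number mu = 5.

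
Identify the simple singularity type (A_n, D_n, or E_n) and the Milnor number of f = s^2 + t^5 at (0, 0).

Type A_4, Milnor number mu = 4.

The Hessian of f at 0 is [[2, 0], [0, 0]] with rank 1, so corank 1. A Groebner basis of the Jacobian ideal J(f) in C{s,t} is {t^4, s}; counting standard monomials gives mu = 4. Corank 1: A-series; mu = 4 gives A_4.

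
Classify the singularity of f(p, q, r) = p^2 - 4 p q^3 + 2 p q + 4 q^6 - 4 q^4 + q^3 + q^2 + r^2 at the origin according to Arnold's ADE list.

The Hessian of f at 0 is [[2, 2, 0], [2, 2, 0], [0, 0, 2]] with rank 2, so corank 1. A Groebner basis of the Jacobian ideal J(f) in C{p,q,r} is {q^2, p + q, r}; counting standard monomials gives mu = 2. Corank 1: A-series; mu = 2 gives A_2.

A2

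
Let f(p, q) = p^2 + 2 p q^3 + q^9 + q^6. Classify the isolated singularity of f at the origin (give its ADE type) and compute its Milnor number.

Type A8, Milnor number mu = 8.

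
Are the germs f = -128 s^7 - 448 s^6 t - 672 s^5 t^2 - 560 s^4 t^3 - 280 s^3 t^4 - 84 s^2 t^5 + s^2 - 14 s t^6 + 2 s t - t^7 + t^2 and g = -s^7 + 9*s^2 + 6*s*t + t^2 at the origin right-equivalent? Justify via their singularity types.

The Hessian of f at 0 has rank 1. Corank 1: A-series; mu = 6 gives A_6. The Hessian of g at 0 has rank 1. Corank 1: A-series; mu = 6 gives A_6. Both have type A_6, hence right-equivalent.

Yes.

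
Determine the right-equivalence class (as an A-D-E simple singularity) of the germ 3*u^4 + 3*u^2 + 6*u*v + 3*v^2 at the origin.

A_3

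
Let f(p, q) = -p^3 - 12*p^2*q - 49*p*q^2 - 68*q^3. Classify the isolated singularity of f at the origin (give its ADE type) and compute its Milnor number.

Type D_4, Milnor number mu = 4.

The Hessian of f at 0 is [[0, 0], [0, 0]] with rank 0, so corank 2. A Groebner basis of the Jacobian ideal J(f) in C{p,q} is {q^3, p^2 - 47*q^2/3, p*q + 4*q^2}; counting standard monomials gives mu = 4. Corank 2; j^3 = -(p + 4*q)*(p^2 + 8*p*q + 17*q^2) splits into three distinct lines over C (the quadratic factor has nonzero discriminant), so D_4.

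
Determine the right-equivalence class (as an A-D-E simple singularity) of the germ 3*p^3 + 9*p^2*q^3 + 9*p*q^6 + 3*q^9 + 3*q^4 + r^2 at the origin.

E6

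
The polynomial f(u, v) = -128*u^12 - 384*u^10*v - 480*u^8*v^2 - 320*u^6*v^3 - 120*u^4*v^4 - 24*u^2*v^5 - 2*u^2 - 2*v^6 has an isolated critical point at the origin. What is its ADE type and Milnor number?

The Hessian of f at 0 is [[-4, 0], [0, 0]] with rank 1, so corank 1. A Groebner basis of the Jacobian ideal J(f) in C{u,v} is {v^5, u}; counting standard monomials gives mu = 5. Corank 1: A-series; mu = 5 gives A_5.

Type A_5, Milnor number mu = 5.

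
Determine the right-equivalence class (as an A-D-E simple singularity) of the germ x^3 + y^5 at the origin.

E8

The Hessian of f at 0 has rank 0. Corank 2; j^3 = x^3 is a perfect cube, so E-series; the 5-jet and mu = 8 give E_8.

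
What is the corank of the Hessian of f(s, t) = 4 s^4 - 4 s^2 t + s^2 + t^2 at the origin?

0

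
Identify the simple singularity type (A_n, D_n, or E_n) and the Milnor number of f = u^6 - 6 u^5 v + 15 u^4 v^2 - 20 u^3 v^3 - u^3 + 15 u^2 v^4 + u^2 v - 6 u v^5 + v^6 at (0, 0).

Type D7, Milnor number mu = 7.

The Hessian of f at 0 has rank 0. Corank 2; j^3 = -u^2*(u - v) has shape L^2 M (L != M), so D-series; mu = 7 gives D_7.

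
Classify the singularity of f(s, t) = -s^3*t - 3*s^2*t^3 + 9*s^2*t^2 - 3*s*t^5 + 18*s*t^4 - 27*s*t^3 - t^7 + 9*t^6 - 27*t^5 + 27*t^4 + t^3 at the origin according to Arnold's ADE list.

E_{7}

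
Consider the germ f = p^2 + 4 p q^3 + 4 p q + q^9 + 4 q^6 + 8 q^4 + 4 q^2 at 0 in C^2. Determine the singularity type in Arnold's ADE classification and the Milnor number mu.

Type A_8, Milnor number mu = 8.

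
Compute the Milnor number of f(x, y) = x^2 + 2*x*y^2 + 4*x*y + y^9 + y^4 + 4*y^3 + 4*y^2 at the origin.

8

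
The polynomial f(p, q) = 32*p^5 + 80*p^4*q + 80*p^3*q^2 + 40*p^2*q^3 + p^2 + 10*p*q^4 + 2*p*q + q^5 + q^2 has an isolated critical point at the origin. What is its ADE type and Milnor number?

The Hessian of f at 0 is [[2, 2], [2, 2]] with rank 1, so corank 1. A Groebner basis of the Jacobian ideal J(f) in C{p,q} is {q^4, p + q}; counting standard monomials gives mu = 4. Corank 1: A-series; mu = 4 gives A_4.

Type A_4, Milnor number mu = 4.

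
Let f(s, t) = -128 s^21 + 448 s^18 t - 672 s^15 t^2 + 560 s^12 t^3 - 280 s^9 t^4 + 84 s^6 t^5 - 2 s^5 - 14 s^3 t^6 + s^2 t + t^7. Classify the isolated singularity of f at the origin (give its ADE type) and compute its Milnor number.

Type D_8, Milnor number mu = 8.

The Hessian of f at 0 has rank 0. Corank 2; j^3 = s^2*t has shape L^2 M (L != M), so D-series; mu = 8 gives D_8.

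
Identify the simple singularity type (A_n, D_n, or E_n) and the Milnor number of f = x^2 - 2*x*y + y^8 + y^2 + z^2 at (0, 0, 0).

Type A_7, Milnor number mu = 7.

The Hessian of f at 0 has rank 2. Corank 1: A-series; mu = 7 gives A_7.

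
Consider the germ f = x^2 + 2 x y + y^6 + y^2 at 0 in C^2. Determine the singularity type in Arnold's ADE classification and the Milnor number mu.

The Hessian of f at 0 has rank 1. Corank 1: A-series; mu = 5 gives A_5.

Type A_5, Milnor number mu = 5.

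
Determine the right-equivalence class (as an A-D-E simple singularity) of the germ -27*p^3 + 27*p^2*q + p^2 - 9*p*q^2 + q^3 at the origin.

A2

The Hessian of f at 0 has rank 1. Corank 1: A-series; mu = 2 gives A_2.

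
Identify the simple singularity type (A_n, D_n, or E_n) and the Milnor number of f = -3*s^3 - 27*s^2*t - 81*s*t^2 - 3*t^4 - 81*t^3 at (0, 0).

Type E_6, Milnor number mu = 6.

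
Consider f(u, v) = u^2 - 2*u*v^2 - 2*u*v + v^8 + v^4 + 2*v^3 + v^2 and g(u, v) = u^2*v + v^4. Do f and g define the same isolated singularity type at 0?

No.

The Hessian of f at 0 has rank 1. Corank 1: A-series; mu = 7 gives A_7. The Hessian of g at 0 has rank 0. Corank 2; j^3 = u^2*v has shape L^2 M (L != M), so D-series; mu = 5 gives D_5. f is A_7 but g is D_5, hence not right-equivalent.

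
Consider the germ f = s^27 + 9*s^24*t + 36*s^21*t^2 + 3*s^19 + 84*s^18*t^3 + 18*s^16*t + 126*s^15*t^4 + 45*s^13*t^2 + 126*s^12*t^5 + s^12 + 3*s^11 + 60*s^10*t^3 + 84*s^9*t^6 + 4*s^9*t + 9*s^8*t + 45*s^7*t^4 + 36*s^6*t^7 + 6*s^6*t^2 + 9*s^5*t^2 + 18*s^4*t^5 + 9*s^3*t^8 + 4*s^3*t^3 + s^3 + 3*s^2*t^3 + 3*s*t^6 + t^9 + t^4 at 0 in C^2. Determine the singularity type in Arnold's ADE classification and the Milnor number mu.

Type E_{6}, Milnor number mu = 6.

The Hessian of f at 0 has rank 0. Corank 2; j^3 = s^3 is a perfect cube, so E-series; the 4-jet and mu = 6 give E_6.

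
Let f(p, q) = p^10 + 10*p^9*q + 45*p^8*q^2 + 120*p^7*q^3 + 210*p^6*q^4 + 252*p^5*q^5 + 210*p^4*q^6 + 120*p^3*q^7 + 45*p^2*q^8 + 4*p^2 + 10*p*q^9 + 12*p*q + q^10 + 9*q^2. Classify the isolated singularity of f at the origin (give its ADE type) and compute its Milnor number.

The Hessian of f at 0 is [[8, 12], [12, 18]] with rank 1, so corank 1. A Groebner basis of the Jacobian ideal J(f) in C{p,q} is {q^9, p + 3*q/2}; counting standard monomials gives mu = 9. Corank 1: A-series; mu = 9 gives A_9.

Type A9, Milnor number mu = 9.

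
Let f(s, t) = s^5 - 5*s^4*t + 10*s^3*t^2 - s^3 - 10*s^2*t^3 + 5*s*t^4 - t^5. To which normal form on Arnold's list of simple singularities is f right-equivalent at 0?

E8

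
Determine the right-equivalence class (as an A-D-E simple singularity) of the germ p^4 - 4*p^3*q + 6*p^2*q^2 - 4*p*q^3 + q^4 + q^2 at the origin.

The Hessian of f at 0 has rank 1. Corank 1: A-series; mu = 3 gives A_3.

A_{3}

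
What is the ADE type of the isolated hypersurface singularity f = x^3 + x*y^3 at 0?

E_{7}

The Hessian of f at 0 is [[0, 0], [0, 0]] with rank 0, so corank 2. A Groebner basis of the Jacobian ideal J(f) in C{x,y} is {x^3, x*y^2, 3*x^2 + y^3}; counting standard monomials gives mu = 7. Corank 2; j^3 = x^3 is a perfect cube, so E-series; the 4-jet and mu = 7 give E_7.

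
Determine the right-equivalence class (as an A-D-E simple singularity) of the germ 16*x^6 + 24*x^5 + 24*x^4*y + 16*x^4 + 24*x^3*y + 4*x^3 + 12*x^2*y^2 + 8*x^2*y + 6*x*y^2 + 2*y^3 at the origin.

D_4

The Hessian of f at 0 has rank 0. Corank 2; j^3 = 2*(x + y)*(2*x^2 + 2*x*y + y^2) splits into three distinct lines over C (the quadratic factor has nonzero discriminant), so D_4.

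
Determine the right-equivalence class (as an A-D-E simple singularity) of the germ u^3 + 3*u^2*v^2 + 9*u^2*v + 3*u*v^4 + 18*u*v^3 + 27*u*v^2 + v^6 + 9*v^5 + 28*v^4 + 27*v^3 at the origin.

The Hessian of f at 0 has rank 0. Corank 2; j^3 = (u + 3*v)^3 is a perfect cube, so E-series; the 4-jet and mu = 6 give E_6.

E6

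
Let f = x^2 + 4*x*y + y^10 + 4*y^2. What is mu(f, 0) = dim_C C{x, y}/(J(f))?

9

The Hessian of f at 0 is [[2, 4], [4, 8]] with rank 1, so corank 1. A Groebner basis of the Jacobian ideal J(f) in C{x,y} is {y^9, x + 2*y}; counting standard monomials gives mu = 9. Corank 1: A-series; mu = 9 gives A_9.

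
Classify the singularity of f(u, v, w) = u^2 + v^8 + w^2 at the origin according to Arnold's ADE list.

A_7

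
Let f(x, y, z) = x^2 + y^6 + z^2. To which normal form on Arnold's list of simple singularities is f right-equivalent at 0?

The Hessian of f at 0 is [[2, 0, 0], [0, 0, 0], [0, 0, 2]] with rank 2, so corank 1. A Groebner basis of the Jacobian ideal J(f) in C{x,y,z} is {y^5, x, z}; counting standard monomials gives mu = 5. Corank 1: A-series; mu = 5 gives A_5.

A_{5}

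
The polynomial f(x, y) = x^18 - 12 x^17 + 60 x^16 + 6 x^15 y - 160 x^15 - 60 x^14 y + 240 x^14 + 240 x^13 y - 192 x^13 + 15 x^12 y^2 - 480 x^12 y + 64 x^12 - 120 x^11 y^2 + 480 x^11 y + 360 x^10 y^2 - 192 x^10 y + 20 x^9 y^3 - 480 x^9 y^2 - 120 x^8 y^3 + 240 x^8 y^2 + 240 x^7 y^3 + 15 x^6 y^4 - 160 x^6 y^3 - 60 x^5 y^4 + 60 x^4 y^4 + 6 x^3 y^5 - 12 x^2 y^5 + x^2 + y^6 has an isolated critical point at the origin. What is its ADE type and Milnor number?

The Hessian of f at 0 has rank 1. Corank 1: A-series; mu = 5 gives A_5.

Type A_5, Milnor number mu = 5.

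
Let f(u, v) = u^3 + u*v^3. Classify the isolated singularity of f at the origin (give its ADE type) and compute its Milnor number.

Type E_{7}, Milnor number mu = 7.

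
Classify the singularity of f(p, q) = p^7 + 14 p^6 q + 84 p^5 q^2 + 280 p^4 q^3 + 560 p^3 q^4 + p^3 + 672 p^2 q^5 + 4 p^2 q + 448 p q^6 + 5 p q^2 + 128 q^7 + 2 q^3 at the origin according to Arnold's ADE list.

The Hessian of f at 0 is [[0, 0], [0, 0]] with rank 0, so corank 2. A Groebner basis of the Jacobian ideal J(f) in C{p,q} is {-p*q/7 + q^6 - q^2/7, p*q^2 + q^3, p^2 + 3*p*q + 2*q^2}; counting standard monomials gives mu = 8. Corank 2; j^3 = (p + q)^2*(p + 2*q) has shape L^2 M (L != M), so D-series; mu = 8 gives D_8.

D8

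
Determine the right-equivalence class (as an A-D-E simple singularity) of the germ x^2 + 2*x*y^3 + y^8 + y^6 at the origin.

The Hessian of f at 0 has rank 1. Corank 1: A-series; mu = 7 gives A_7.

A_{7}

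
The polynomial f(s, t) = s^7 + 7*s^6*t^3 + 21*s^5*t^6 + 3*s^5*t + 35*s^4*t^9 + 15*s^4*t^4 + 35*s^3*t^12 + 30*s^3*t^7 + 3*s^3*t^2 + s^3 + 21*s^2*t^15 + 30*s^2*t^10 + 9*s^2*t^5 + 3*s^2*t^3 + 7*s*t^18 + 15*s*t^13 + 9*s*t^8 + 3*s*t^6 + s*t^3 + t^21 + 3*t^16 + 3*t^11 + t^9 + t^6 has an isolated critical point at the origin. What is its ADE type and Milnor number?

The Hessian of f at 0 is [[0, 0], [0, 0]] with rank 0, so corank 2. A Groebner basis of the Jacobian ideal J(f) in C{s,t} is {s^3, s*t^2, 3*s^2 + t^3}; counting standard monomials gives mu = 7. Corank 2; j^3 = s^3 is a perfect cube, so E-series; the 4-jet and mu = 7 give E_7.

Type E7, Milnor number mu = 7.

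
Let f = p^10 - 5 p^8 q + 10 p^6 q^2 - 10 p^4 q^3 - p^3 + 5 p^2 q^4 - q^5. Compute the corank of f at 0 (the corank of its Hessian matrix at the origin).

2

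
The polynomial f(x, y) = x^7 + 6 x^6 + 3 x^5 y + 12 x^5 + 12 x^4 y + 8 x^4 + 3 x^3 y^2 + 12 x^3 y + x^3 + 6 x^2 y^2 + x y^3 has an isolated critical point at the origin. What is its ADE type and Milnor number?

Type E_{7}, Milnor number mu = 7.

The Hessian of f at 0 has rank 0. Corank 2; j^3 = x^3 is a perfect cube, so E-series; the 4-jet and mu = 7 give E_7.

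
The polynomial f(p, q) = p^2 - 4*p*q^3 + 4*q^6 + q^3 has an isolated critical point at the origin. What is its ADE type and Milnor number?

Type A_2, Milnor number mu = 2.

The Hessian of f at 0 has rank 1. Corank 1: A-series; mu = 2 gives A_2.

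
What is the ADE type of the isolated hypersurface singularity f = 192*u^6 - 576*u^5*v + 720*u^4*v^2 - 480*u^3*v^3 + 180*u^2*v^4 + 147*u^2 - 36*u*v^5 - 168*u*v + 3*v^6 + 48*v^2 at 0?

A_5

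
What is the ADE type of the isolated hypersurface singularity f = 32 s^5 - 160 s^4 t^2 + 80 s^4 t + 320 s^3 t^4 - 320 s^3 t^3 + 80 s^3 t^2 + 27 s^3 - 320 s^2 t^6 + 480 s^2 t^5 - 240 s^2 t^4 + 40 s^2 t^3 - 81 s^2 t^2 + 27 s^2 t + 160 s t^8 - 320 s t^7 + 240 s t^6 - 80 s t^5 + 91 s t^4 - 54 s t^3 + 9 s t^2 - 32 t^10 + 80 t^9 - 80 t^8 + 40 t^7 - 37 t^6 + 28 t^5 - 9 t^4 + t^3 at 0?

The Hessian of f at 0 has rank 0. Corank 2; j^3 = (3*s + t)^3 is a perfect cube, so E-series; the 5-jet and mu = 8 give E_8.

E_{8}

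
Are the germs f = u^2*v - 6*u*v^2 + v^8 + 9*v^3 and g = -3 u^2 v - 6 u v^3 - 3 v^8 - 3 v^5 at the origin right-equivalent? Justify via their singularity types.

Yes.

The Hessian of f at 0 has rank 0. Corank 2; j^3 = v*(u - 3*v)^2 has shape L^2 M (L != M), so D-series; mu = 9 gives D_9. The Hessian of g at 0 has rank 0. Corank 2; j^3 = -3*u^2*v has shape L^2 M (L != M), so D-series; mu = 9 gives D_9. Both have type D_9, hence right-equivalent.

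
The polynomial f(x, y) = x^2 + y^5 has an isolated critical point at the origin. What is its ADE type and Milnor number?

Type A4, Milnor number mu = 4.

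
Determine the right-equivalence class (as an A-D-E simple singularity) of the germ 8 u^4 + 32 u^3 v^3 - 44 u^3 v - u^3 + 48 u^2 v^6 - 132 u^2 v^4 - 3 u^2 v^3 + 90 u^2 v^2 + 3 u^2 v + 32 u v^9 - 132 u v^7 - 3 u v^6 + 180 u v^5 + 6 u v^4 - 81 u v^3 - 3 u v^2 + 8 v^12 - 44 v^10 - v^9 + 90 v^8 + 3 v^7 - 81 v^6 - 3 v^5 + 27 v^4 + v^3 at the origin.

E_7

The Hessian of f at 0 is [[0, 0], [0, 0]] with rank 0, so corank 2. A Groebner basis of the Jacobian ideal J(f) in C{u,v} is {3*u^2/4 - 3*u*v/2 + v^4 + v^3/4 + 3*v^2/4, u^3 - 15*u^2/4 + 15*u*v/2 - 9*v^3/4 - 15*v^2/4, u^2*v - 9*u^2/4 + 9*u*v/2 - 7*v^3/4 - 9*v^2/4, -u^2 + u*v^2 + 2*u*v - 4*v^3/3 - v^2}; counting standard monomials gives mu = 7. Corank 2; j^3 = -(u - v)^3 is a perfect cube, so E-series; the 4-jet and mu = 7 give E_7.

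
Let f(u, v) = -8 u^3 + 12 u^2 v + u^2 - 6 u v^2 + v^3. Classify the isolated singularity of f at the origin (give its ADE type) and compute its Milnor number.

Type A_{2}, Milnor number mu = 2.

The Hessian of f at 0 is [[2, 0], [0, 0]] with rank 1, so corank 1. A Groebner basis of the Jacobian ideal J(f) in C{u,v} is {v^2, u}; counting standard monomials gives mu = 2. Corank 1: A-series; mu = 2 gives A_2.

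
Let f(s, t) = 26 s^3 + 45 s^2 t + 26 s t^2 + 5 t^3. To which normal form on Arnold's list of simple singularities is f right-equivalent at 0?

D_4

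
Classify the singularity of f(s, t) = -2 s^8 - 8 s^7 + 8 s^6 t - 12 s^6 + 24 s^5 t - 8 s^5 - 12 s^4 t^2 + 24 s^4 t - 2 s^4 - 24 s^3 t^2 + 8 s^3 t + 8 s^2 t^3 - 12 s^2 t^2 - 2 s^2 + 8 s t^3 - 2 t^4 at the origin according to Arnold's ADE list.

A3

The Hessian of f at 0 is [[-4, 0], [0, 0]] with rank 1, so corank 1. A Groebner basis of the Jacobian ideal J(f) in C{s,t} is {t^3, s}; counting standard monomials gives mu = 3. Corank 1: A-series; mu = 3 gives A_3.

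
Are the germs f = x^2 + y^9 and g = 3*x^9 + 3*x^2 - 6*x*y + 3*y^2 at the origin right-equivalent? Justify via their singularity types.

Yes.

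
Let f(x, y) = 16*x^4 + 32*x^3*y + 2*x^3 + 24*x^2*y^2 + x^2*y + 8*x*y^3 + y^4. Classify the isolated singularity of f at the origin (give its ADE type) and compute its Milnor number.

Type D_5, Milnor number mu = 5.

The Hessian of f at 0 has rank 0. Corank 2; j^3 = x^2*(2*x + y) has shape L^2 M (L != M), so D-series; mu = 5 gives D_5.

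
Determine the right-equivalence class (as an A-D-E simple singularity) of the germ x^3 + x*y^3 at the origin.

The Hessian of f at 0 has rank 0. Corank 2; j^3 = x^3 is a perfect cube, so E-series; the 4-jet and mu = 7 give E_7.

E7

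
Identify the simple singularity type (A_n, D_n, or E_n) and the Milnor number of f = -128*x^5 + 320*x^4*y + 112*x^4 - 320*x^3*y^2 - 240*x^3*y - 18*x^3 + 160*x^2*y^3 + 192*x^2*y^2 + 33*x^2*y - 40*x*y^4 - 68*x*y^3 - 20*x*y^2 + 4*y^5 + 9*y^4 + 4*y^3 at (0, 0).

Type D5, Milnor number mu = 5.

The Hessian of f at 0 has rank 0. Corank 2; j^3 = -(2*x - y)*(3*x - 2*y)^2 has shape L^2 M (L != M), so D-series; mu = 5 gives D_5.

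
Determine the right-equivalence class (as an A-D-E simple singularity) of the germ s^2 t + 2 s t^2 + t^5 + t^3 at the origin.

D6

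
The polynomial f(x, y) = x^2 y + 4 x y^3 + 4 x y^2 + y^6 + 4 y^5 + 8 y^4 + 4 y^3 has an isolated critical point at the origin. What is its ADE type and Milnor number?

Type D7, Milnor number mu = 7.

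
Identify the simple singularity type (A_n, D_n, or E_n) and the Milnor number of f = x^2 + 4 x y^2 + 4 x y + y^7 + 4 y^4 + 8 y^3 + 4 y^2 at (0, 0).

Type A_{6}, Milnor number mu = 6.

The Hessian of f at 0 has rank 1. Corank 1: A-series; mu = 6 gives A_6.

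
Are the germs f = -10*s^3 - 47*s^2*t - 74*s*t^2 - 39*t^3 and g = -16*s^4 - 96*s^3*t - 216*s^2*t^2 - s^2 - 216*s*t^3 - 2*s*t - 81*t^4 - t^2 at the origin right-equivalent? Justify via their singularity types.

No.

The Hessian of f at 0 has rank 0. Corank 2; j^3 = -(2*s + 3*t)*(5*s^2 + 16*s*t + 13*t^2) splits into three distinct lines over C (the quadratic factor has nonzero discriminant), so D_4. The Hessian of g at 0 has rank 1. Corank 1: A-series; mu = 3 gives A_3. f is D_4 but g is A_3, hence not right-equivalent.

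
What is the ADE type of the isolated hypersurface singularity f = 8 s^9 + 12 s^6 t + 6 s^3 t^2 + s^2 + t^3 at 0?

The Hessian of f at 0 has rank 1. Corank 1: A-series; mu = 2 gives A_2.

A_{2}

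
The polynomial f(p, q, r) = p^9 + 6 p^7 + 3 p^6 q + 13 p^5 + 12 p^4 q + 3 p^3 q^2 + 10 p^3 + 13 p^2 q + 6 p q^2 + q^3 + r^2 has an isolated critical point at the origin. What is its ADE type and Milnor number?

The Hessian of f at 0 is [[0, 0, 0], [0, 0, 0], [0, 0, 2]] with rank 1, so corank 2. A Groebner basis of the Jacobian ideal J(f) in C{p,q,r} is {q^3, p^2 - 3*q^2/11, p*q + 6*q^2/11, r}; counting standard monomials gives mu = 4. Corank 2; j^3 = (2*p + q)*(5*p^2 + 4*p*q + q^2) splits into three distinct lines over C (the quadratic factor has nonzero discriminant), so D_4.

Type D_{4}, Milnor number mu = 4.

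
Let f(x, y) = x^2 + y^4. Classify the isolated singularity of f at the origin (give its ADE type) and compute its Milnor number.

Type A3, Milnor number mu = 3.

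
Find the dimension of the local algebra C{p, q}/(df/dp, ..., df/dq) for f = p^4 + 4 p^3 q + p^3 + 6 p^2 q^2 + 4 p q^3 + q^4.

6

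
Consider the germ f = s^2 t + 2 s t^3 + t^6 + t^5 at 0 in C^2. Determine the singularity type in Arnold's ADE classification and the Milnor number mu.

The Hessian of f at 0 has rank 0. Corank 2; j^3 = s^2*t has shape L^2 M (L != M), so D-series; mu = 7 gives D_7.

Type D7, Milnor number mu = 7.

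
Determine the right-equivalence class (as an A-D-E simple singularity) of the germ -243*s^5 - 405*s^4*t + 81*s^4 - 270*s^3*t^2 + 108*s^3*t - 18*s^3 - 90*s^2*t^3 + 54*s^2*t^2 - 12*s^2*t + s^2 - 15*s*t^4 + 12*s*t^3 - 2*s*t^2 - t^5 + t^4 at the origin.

A_4

The Hessian of f at 0 is [[2, 0], [0, 0]] with rank 1, so corank 1. A Groebner basis of the Jacobian ideal J(f) in C{s,t} is {-s/6 + t^3 + t^2/6, s^2, s*t - s/6 + t^2/6}; counting standard monomials gives mu = 4. Corank 1: A-series; mu = 4 gives A_4.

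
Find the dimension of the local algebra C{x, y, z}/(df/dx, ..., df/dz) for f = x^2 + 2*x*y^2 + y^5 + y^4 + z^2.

The Hessian of f at 0 has rank 2. Corank 1: A-series; mu = 4 gives A_4.

4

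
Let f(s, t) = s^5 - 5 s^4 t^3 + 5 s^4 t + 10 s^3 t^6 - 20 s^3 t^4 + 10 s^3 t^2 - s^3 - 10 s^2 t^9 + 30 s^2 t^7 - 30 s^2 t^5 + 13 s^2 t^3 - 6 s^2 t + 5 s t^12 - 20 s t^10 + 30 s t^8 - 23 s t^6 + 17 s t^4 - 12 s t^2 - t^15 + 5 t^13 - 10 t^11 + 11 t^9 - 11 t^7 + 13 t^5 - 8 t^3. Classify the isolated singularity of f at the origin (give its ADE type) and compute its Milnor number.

Type E_{8}, Milnor number mu = 8.

The Hessian of f at 0 has rank 0. Corank 2; j^3 = -(s + 2*t)^3 is a perfect cube, so E-series; the 5-jet and mu = 8 give E_8.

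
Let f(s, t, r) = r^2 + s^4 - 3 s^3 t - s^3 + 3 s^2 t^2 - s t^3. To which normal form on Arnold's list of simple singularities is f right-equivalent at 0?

E_{7}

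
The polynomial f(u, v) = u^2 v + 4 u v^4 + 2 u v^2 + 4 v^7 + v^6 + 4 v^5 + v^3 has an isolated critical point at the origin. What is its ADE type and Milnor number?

Type D_{7}, Milnor number mu = 7.

The Hessian of f at 0 is [[0, 0], [0, 0]] with rank 0, so corank 2. A Groebner basis of the Jacobian ideal J(f) in C{u,v} is {u*v/2 + v^4 + v^2/2, u^3 - u^2 - 2*u*v + v^3 - v^2, u^2*v + 2*u^2/3 + 4*u*v/3 - v^3 + 2*v^2/3, -u^2/3 + u*v^2 - 2*u*v/3 + v^3 - v^2/3}; counting standard monomials gives mu = 7. Corank 2; j^3 = v*(u + v)^2 has shape L^2 M (L != M), so D-series; mu = 7 gives D_7.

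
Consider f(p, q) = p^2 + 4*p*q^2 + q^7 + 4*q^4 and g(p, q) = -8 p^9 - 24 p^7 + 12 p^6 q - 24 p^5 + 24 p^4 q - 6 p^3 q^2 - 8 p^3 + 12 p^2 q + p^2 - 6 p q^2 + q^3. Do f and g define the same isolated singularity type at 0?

No.

The Hessian of f at 0 is [[2, 0], [0, 0]] with rank 1, so corank 1. A Groebner basis of the Jacobian ideal J(f) in C{p,q} is {p^3, p/2 + q^2}; counting standard monomials gives mu = 6. Corank 1: A-series; mu = 6 gives A_6. The Hessian of g at 0 is [[2, 0], [0, 0]] with rank 1, so corank 1. A Groebner basis of the Jacobian ideal J(g) in C{p,q} is {q^2, p}; counting standard monomials gives mu = 2. Corank 1: A-series; mu = 2 gives A_2. f is A_6 but g is A_2, hence not right-equivalent.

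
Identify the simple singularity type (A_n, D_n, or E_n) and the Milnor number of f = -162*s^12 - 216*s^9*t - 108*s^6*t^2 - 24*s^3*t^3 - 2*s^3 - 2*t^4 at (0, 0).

Type E_6, Milnor number mu = 6.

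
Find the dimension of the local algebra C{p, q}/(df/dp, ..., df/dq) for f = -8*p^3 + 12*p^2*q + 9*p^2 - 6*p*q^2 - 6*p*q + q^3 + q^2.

2

The Hessian of f at 0 is [[18, -6], [-6, 2]] with rank 1, so corank 1. A Groebner basis of the Jacobian ideal J(f) in C{p,q} is {q^2, p - q/3}; counting standard monomials gives mu = 2. Corank 1: A-series; mu = 2 gives A_2.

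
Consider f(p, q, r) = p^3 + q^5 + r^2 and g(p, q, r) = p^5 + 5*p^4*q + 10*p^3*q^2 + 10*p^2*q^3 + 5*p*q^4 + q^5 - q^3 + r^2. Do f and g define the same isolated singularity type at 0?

The Hessian of f at 0 is [[0, 0, 0], [0, 0, 0], [0, 0, 2]] with rank 1, so corank 2. A Groebner basis of the Jacobian ideal J(f) in C{p,q,r} is {q^4, p^2, r}; counting standard monomials gives mu = 8. Corank 2; j^3 = p^3 is a perfect cube, so E-series; the 5-jet and mu = 8 give E_8. The Hessian of g at 0 is [[0, 0, 0], [0, 0, 0], [0, 0, 2]] with rank 1, so corank 2. A Groebner basis of the Jacobian ideal J(g) in C{p,q,r} is {p^4 + 4*p^3*q, q^2, r}; counting standard monomials gives mu = 8. Corank 2; j^3 = -q^3 is a perfect cube, so E-series; the 5-jet and mu = 8 give E_8. Both have type E_8, hence right-equivalent.

Yes.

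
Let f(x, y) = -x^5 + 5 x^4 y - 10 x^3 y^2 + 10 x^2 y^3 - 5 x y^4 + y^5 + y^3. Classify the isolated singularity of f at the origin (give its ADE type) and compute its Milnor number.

The Hessian of f at 0 has rank 0. Corank 2; j^3 = y^3 is a perfect cube, so E-series; the 5-jet and mu = 8 give E_8.

Type E_8, Milnor number mu = 8.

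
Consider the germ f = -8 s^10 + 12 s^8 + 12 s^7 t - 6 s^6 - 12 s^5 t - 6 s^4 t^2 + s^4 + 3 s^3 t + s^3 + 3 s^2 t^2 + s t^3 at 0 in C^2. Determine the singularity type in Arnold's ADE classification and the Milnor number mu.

Type E_{7}, Milnor number mu = 7.

The Hessian of f at 0 has rank 0. Corank 2; j^3 = s^3 is a perfect cube, so E-series; the 4-jet and mu = 7 give E_7.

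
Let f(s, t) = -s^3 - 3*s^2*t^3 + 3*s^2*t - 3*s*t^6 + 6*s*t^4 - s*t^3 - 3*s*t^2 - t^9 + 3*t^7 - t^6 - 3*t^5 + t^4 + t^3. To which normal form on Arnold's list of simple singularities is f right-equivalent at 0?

E7

The Hessian of f at 0 has rank 0. Corank 2; j^3 = -(s - t)^3 is a perfect cube, so E-series; the 4-jet and mu = 7 give E_7.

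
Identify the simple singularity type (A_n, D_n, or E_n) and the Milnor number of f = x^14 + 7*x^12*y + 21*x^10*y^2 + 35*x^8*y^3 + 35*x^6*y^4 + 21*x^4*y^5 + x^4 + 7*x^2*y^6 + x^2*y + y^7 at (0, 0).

Type D_8, Milnor number mu = 8.

The Hessian of f at 0 has rank 0. Corank 2; j^3 = x^2*y has shape L^2 M (L != M), so D-series; mu = 8 gives D_8.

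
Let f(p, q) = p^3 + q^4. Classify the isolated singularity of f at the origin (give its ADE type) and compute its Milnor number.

Type E_6, Milnor number mu = 6.

The Hessian of f at 0 is [[0, 0], [0, 0]] with rank 0, so corank 2. A Groebner basis of the Jacobian ideal J(f) in C{p,q} is {q^3, p^2}; counting standard monomials gives mu = 6. Corank 2; j^3 = p^3 is a perfect cube, so E-series; the 4-jet and mu = 6 give E_6.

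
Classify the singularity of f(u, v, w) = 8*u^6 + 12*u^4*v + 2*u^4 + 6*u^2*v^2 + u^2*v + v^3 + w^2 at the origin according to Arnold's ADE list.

The Hessian of f at 0 is [[0, 0, 0], [0, 0, 0], [0, 0, 2]] with rank 1, so corank 2. A Groebner basis of the Jacobian ideal J(f) in C{u,v,w} is {v^3, u^2 + 3*v^2, u*v, w}; counting standard monomials gives mu = 4. Corank 2; j^3 = v*(u^2 + v^2) splits into three distinct lines over C (the quadratic factor has nonzero discriminant), so D_4.

D_{4}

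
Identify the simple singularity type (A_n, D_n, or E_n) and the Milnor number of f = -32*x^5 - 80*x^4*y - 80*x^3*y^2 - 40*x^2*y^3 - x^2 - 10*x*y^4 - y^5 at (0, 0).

Type A_{4}, Milnor number mu = 4.

The Hessian of f at 0 has rank 1. Corank 1: A-series; mu = 4 gives A_4.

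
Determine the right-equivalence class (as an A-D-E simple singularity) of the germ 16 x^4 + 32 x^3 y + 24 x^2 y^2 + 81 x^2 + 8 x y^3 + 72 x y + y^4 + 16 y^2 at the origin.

A3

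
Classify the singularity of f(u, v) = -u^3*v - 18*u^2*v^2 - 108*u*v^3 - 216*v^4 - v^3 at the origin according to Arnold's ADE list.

E_{7}

The Hessian of f at 0 is [[0, 0], [0, 0]] with rank 0, so corank 2. A Groebner basis of the Jacobian ideal J(f) in C{u,v} is {u^3 - 108*u*v^2 + 3*v^2, u^2*v + 12*u*v^2, v^3}; counting standard monomials gives mu = 7. Corank 2; j^3 = -v^3 is a perfect cube, so E-series; the 4-jet and mu = 7 give E_7.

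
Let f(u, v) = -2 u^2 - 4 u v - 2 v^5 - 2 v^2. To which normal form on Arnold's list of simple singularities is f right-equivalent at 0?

A4

The Hessian of f at 0 is [[-4, -4], [-4, -4]] with rank 1, so corank 1. A Groebner basis of the Jacobian ideal J(f) in C{u,v} is {v^4, u + v}; counting standard monomials gives mu = 4. Corank 1: A-series; mu = 4 gives A_4.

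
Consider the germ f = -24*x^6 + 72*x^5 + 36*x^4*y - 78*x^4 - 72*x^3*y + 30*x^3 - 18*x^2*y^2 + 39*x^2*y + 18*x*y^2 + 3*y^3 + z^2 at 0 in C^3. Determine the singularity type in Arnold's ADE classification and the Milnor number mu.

Type D_{4}, Milnor number mu = 4.

The Hessian of f at 0 has rank 1. Corank 2; j^3 = 3*(2*x + y)*(5*x^2 + 4*x*y + y^2) splits into three distinct lines over C (the quadratic factor has nonzero discriminant), so D_4.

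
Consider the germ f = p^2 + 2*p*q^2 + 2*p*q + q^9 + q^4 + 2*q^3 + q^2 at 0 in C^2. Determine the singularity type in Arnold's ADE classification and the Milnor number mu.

Type A8, Milnor number mu = 8.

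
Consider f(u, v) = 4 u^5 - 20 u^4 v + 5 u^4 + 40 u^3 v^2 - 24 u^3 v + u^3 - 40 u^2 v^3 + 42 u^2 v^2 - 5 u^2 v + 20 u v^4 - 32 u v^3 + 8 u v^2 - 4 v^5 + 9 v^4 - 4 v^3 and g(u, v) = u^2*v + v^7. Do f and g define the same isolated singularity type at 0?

No.

The Hessian of f at 0 is [[0, 0], [0, 0]] with rank 0, so corank 2. A Groebner basis of the Jacobian ideal J(f) in C{u,v} is {u*v^2 - u*v + 2*v^2, -u*v/2 + v^3 + v^2, u^2 - 2*u*v}; counting standard monomials gives mu = 5. Corank 2; j^3 = (u - 2*v)^2*(u - v) has shape L^2 M (L != M), so D-series; mu = 5 gives D_5. The Hessian of g at 0 is [[0, 0], [0, 0]] with rank 0, so corank 2. A Groebner basis of the Jacobian ideal J(g) in C{u,v} is {u^2/7 + v^6, u^3, u*v}; counting standard monomials gives mu = 8. Corank 2; j^3 = u^2*v has shape L^2 M (L != M), so D-series; mu = 8 gives D_8. f is D_5 but g is D_8, hence not right-equivalent.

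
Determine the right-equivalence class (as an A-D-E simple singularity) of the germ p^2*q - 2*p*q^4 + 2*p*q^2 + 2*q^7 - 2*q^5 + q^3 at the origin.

D_{8}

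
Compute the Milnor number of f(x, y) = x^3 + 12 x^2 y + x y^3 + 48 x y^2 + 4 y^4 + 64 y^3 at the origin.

7

The Hessian of f at 0 has rank 0. Corank 2; j^3 = (x + 4*y)^3 is a perfect cube, so E-series; the 4-jet and mu = 7 give E_7.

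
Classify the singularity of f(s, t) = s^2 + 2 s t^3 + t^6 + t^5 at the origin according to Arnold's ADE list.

The Hessian of f at 0 has rank 1. Corank 1: A-series; mu = 4 gives A_4.

A_{4}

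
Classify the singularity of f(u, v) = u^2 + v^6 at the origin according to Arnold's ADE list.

The Hessian of f at 0 has rank 1. Corank 1: A-series; mu = 5 gives A_5.

A5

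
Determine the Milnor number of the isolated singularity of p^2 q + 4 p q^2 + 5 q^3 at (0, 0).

4

The Hessian of f at 0 has rank 0. Corank 2; j^3 = q*(p^2 + 4*p*q + 5*q^2) splits into three distinct lines over C (the quadratic factor has nonzero discriminant), so D_4.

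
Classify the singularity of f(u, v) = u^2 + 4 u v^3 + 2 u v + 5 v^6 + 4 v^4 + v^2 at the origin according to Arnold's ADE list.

The Hessian of f at 0 has rank 1. Corank 1: A-series; mu = 5 gives A_5.

A_5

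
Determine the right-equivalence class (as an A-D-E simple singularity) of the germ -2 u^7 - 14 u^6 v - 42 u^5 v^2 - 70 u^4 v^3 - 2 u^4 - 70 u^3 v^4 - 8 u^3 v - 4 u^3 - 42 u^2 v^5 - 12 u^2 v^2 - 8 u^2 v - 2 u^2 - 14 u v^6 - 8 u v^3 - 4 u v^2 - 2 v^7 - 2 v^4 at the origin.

A_6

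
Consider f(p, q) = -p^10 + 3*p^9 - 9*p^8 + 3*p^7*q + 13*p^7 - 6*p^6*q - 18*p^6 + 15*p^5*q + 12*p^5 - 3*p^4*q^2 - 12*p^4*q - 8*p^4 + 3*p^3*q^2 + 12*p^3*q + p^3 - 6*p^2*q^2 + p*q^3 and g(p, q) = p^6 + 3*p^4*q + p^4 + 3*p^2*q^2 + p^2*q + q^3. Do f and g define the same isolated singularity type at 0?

No.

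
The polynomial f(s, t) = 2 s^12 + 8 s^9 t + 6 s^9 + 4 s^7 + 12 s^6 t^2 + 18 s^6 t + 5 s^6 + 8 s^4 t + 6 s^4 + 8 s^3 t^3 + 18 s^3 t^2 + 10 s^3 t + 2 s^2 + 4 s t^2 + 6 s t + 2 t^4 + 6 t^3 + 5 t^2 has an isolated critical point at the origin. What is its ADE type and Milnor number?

Type A1, Milnor number mu = 1.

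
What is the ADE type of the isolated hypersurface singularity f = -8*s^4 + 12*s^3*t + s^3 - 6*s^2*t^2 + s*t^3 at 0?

E_7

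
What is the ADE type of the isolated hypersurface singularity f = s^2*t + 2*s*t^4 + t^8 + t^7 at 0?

D_9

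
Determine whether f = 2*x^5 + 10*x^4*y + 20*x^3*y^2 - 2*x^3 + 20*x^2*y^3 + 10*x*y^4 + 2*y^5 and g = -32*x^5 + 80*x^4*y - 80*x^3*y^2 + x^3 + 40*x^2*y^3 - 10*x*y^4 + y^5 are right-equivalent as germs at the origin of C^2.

Yes.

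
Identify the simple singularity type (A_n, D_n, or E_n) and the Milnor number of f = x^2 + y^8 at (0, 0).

The Hessian of f at 0 has rank 1. Corank 1: A-series; mu = 7 gives A_7.

Type A7, Milnor number mu = 7.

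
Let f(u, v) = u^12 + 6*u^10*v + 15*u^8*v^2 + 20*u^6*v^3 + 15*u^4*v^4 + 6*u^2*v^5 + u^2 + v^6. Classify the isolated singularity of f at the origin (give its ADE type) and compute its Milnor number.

Type A5, Milnor number mu = 5.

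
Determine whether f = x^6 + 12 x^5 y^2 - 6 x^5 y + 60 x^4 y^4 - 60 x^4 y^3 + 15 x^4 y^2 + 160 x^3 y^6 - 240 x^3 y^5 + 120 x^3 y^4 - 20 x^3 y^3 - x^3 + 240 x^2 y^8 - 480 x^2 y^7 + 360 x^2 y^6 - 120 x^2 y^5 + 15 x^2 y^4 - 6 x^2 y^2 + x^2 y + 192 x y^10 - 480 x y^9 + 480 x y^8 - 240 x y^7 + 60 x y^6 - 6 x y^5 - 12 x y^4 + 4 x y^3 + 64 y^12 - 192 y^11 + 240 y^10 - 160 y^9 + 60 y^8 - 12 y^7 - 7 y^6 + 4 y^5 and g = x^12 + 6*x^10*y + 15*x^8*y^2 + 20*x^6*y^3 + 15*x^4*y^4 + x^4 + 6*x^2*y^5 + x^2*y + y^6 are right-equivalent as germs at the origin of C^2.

Yes.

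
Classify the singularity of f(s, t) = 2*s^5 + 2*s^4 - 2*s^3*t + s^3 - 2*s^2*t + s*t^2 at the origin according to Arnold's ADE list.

D_6

The Hessian of f at 0 has rank 0. Corank 2; j^3 = s*(s - t)^2 has shape L^2 M (L != M), so D-series; mu = 6 gives D_6.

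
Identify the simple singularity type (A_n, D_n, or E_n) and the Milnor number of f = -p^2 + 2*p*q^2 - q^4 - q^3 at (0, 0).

The Hessian of f at 0 has rank 1. Corank 1: A-series; mu = 2 gives A_2.

Type A_2, Milnor number mu = 2.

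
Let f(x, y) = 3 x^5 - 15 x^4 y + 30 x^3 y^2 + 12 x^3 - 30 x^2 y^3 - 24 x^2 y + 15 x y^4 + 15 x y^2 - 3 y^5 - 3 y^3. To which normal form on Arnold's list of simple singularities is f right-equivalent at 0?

D6

The Hessian of f at 0 has rank 0. Corank 2; j^3 = 3*(x - y)*(2*x - y)^2 has shape L^2 M (L != M), so D-series; mu = 6 gives D_6.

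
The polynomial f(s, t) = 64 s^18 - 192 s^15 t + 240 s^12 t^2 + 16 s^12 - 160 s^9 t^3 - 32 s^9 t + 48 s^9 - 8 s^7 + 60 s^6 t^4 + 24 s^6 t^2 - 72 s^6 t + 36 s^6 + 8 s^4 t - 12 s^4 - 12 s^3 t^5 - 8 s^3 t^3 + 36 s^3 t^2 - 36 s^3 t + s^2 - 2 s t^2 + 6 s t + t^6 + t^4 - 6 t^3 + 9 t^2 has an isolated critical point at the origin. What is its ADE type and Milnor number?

Type A_5, Milnor number mu = 5.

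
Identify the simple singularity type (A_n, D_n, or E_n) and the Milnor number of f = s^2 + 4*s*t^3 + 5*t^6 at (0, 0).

The Hessian of f at 0 is [[2, 0], [0, 0]] with rank 1, so corank 1. A Groebner basis of the Jacobian ideal J(f) in C{s,t} is {s*t^2, s/2 + t^3, s^2}; counting standard monomials gives mu = 5. Corank 1: A-series; mu = 5 gives A_5.

Type A5, Milnor number mu = 5.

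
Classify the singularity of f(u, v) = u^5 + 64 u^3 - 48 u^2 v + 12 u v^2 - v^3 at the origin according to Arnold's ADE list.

The Hessian of f at 0 is [[0, 0], [0, 0]] with rank 0, so corank 2. A Groebner basis of the Jacobian ideal J(f) in C{u,v} is {v^5, u*v^3 - 3*v^4/16, u^2 - u*v/2 + v^2/16}; counting standard monomials gives mu = 8. Corank 2; j^3 = (4*u - v)^3 is a perfect cube, so E-series; the 5-jet and mu = 8 give E_8.

E_8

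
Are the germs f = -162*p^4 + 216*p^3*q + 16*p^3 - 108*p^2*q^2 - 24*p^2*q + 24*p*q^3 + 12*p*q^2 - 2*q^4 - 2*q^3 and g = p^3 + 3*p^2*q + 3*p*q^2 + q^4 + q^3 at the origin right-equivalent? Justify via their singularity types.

Yes.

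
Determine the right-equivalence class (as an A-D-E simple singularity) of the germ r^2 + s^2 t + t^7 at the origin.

The Hessian of f at 0 is [[0, 0, 0], [0, 0, 0], [0, 0, 2]] with rank 1, so corank 2. A Groebner basis of the Jacobian ideal J(f) in C{s,t,r} is {s^2/7 + t^6, s^3, s*t, r}; counting standard monomials gives mu = 8. Corank 2; j^3 = s^2*t has shape L^2 M (L != M), so D-series; mu = 8 gives D_8.

D_{8}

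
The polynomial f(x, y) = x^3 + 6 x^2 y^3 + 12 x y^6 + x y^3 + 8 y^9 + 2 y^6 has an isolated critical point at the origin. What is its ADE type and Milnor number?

The Hessian of f at 0 has rank 0. Corank 2; j^3 = x^3 is a perfect cube, so E-series; the 4-jet and mu = 7 give E_7.

Type E_{7}, Milnor number mu = 7.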